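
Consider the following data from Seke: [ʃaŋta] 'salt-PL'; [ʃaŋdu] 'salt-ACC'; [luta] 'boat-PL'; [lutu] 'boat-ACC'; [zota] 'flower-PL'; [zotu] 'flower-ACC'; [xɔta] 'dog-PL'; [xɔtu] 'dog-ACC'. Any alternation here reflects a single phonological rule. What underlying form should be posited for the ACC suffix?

The ACC morpheme has two allomorphs, [-du] and [-tu].
The PL suffix, which begins with [t], is invariant after every stem; so [t] is not altered by any rule here.
The ACC suffix is therefore /-du/ underlyingly, with post-vocalic devoicing: voiced stops become voiceless after a vowel.

/-du/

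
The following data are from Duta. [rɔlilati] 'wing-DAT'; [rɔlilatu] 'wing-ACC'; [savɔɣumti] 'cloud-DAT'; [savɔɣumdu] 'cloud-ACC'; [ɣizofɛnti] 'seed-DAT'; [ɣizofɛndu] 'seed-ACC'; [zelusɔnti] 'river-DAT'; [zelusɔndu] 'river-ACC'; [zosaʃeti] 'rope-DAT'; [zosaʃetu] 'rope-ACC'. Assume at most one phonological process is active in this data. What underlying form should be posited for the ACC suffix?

/-du/

The ACC morpheme has two allomorphs, [-du] and [-tu].
By contrast the DAT suffix keeps its initial [t] throughout — that segment must be underlying.
The ACC suffix is therefore /-du/ underlyingly, with post-vocalic devoicing: voiced stops become voiceless after a vowel.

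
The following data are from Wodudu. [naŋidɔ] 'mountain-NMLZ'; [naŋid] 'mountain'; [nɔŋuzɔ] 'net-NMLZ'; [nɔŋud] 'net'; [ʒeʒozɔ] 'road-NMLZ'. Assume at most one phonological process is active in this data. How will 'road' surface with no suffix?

'net' shows [z] ~ [d] at the end of the stem ([nɔŋuzɔ] vs [nɔŋud]).
If /d/ were underlying and a rule turned it into [z] before the NMLZ suffix, 'mountain' would also alternate; but it has [d] in both [naŋidɔ] and [naŋid].
Therefore /z/ is basic and [d] is derived by word-final hardening (voiced fricatives become stops word-finally).
The one attested form of 'road', [ʒeʒozɔ], shows underlying /ʒeʒoz/. Applying the same rule word-finally gives [ʒeʒod].

[ʒeʒod]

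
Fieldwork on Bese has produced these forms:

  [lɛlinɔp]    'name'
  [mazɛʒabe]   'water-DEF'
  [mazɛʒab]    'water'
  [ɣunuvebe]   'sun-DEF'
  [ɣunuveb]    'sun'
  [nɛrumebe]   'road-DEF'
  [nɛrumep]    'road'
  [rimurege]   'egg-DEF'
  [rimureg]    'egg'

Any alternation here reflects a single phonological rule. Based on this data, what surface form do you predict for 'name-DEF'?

[lɛlinɔbe]

The stem for 'road' ends in [b] in [nɛrumebe] but [p] in [nɛrumep].
If /b/ were underlying and a rule turned it into [p] in isolation, 'sun' would also alternate; but it has [b] in both [ɣunuvebe] and [ɣunuveb].
The underlying segment must be /p/; voiceless stops become voiced between vowels, yielding [b] there.
From [lɛlinɔp] the stem 'name' is /lɛlinɔp/; between vowels this yields [lɛlinɔbe].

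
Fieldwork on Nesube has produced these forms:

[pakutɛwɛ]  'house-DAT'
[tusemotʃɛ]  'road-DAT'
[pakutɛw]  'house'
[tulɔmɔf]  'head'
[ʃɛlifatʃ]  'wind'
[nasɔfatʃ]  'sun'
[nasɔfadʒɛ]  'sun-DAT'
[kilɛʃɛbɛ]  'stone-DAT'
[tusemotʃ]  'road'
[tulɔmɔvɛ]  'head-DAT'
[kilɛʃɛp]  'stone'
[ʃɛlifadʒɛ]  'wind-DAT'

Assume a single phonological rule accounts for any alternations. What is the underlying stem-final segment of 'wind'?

The root 'wind' surfaces as [ʃɛlifadʒɛ] and [ʃɛlifatʃ], with a stem-final [dʒ] ~ [tʃ] alternation.
The stem 'road' ([tusemotʃɛ], [tusemotʃ]) shows [tʃ] unchanged in both environments, so [tʃ] cannot be basic with [dʒ] derived before the DAT suffix.
The alternation reflects word-final obstruent devoicing: voiced obstruents become voiceless word-finally. /dʒ/ is underlying.

/dʒ/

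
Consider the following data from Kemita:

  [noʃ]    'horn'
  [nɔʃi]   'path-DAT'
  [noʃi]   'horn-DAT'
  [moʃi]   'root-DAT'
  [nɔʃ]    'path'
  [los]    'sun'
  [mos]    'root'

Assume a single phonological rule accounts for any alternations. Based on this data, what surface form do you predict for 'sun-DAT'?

[loʃi]

'root' shows [ʃ] ~ [s] at the end of the stem ([moʃi] vs [mos]).
But 'horn' keeps [ʃ] in both environments ([noʃi], [noʃ]), so there is no rule changing /ʃ/ to [s] in isolation.
Therefore /s/ is basic and [ʃ] is derived by palatalization before a front vowel (/s/ becomes palato-alveolar [ʃ] before a front vowel).
The one attested form of 'sun', [los], shows underlying /los/. Applying the same rule before a front vowel gives [loʃi].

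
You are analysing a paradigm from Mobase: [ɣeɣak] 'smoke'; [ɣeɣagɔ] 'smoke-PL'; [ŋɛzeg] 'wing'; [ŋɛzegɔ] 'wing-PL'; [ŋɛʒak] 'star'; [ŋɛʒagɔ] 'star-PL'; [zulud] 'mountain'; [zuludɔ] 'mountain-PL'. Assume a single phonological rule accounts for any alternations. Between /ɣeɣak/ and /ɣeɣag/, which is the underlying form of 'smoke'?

/ɣeɣak/

In [ɣeɣak] and [ɣeɣagɔ] the final segment of 'smoke' alternates: [k] ~ [g].
But 'wing' keeps [g] in both environments ([ŋɛzeg], [ŋɛzegɔ]), so there is no rule changing /g/ to [k] in isolation.
The underlying segment must be /k/; voiceless stops become voiced between vowels, yielding [g] there.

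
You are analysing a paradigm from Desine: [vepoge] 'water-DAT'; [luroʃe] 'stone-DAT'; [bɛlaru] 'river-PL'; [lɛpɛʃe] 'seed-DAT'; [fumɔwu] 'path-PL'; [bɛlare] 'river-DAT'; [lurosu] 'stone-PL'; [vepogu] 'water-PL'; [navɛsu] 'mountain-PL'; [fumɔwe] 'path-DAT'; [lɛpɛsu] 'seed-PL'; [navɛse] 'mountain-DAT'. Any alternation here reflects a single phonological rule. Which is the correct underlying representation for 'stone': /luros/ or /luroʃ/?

/luroʃ/

The root 'stone' surfaces as [luroʃe] and [lurosu], with a stem-final [ʃ] ~ [s] alternation.
Compare 'mountain', with invariant [s] in [navɛse] and [navɛsu]: an analysis with underlying /s/ and a rule producing [ʃ] before the DAT suffix would wrongly predict alternation here too.
So /ʃ/ is underlying, and a rule of depalatalization — palato-alveolar /ʃ/ becomes [s] when no front vowel follows — gives [s].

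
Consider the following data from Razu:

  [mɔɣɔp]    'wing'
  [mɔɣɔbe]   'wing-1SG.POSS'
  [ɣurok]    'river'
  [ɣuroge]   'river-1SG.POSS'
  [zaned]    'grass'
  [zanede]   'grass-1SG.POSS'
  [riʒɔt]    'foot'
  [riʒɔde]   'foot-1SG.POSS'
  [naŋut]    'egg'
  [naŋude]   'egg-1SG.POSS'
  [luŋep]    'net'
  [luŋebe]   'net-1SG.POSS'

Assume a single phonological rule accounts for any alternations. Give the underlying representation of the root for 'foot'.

/riʒɔt/

The stem for 'foot' ends in [t] in [riʒɔt] but [d] in [riʒɔde].
If /d/ were underlying and a rule turned it into [t] in isolation, 'grass' would also alternate; but it has [d] in both [zaned] and [zanede].
Therefore /t/ is basic and [d] is derived by intervocalic voicing (voiceless stops become voiced between vowels).
Hence 'foot' is /riʒɔt/ underlyingly.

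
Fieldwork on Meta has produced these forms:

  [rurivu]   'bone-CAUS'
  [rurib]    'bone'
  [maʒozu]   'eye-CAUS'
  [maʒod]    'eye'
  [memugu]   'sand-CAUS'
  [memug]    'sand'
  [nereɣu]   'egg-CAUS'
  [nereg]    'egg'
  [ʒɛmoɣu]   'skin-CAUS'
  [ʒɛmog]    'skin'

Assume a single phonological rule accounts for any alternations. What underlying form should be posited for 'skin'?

In [ʒɛmoɣu] and [ʒɛmog] the final segment of 'skin' alternates: [ɣ] ~ [g].
But 'sand' keeps [g] in both environments ([memugu], [memug]), so there is no rule changing /g/ to [ɣ] before the CAUS suffix.
The underlying segment must be /ɣ/; voiced fricatives become stops word-finally, yielding [g] there.

/ʒɛmoɣ/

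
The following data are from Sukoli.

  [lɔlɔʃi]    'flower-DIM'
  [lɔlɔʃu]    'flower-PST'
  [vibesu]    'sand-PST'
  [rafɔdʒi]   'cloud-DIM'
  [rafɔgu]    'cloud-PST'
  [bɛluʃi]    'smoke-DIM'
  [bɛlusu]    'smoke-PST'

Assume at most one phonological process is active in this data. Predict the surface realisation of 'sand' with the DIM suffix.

The root 'smoke' surfaces as [bɛluʃi] and [bɛlusu], with a stem-final [ʃ] ~ [s] alternation.
But 'flower' keeps [ʃ] in both environments ([lɔlɔʃi], [lɔlɔʃu]), so there is no rule changing /ʃ/ to [s] before the PST suffix.
The alternation reflects palatalization before a front vowel: /g/ and /s/ become palato-alveolar [dʒ] and [ʃ] before a front vowel. /s/ is underlying.
From [vibesu] the stem 'sand' is /vibes/; before a front vowel this yields [vibeʃi].

[vibeʃi]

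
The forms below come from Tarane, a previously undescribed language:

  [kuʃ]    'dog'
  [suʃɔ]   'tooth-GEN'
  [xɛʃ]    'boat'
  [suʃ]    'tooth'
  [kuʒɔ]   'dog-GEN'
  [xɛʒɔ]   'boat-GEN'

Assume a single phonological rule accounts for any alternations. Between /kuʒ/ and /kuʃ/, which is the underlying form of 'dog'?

The root 'dog' surfaces as [kuʒɔ] and [kuʃ], with a stem-final [ʒ] ~ [ʃ] alternation.
Compare 'tooth', with invariant [ʃ] in [suʃɔ] and [suʃ]: an analysis with underlying /ʃ/ and a rule producing [ʒ] before the GEN suffix would wrongly predict alternation here too.
So /ʒ/ is underlying, and a rule of word-final obstruent devoicing — voiced obstruents become voiceless word-finally — gives [ʃ].

/kuʒ/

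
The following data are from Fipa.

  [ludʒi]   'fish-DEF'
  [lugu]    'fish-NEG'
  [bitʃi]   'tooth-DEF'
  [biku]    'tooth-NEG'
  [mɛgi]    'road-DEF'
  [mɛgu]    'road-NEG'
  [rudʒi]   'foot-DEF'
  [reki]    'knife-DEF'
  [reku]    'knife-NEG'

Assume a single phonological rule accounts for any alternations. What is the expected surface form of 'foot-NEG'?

[rugu]

The root 'fish' surfaces as [ludʒi] and [lugu], with a stem-final [dʒ] ~ [g] alternation.
But 'road' keeps [g] in both environments ([mɛgi], [mɛgu]), so there is no rule changing /g/ to [dʒ] before the DEF suffix.
The alternation reflects depalatalization: palato-alveolar /tʃ/ and /dʒ/ become [k] and [g] when no front vowel follows. /dʒ/ is underlying.
The one attested form of 'foot', [rudʒi], shows underlying /rudʒ/. Applying the same rule when no front vowel follows gives [rugu].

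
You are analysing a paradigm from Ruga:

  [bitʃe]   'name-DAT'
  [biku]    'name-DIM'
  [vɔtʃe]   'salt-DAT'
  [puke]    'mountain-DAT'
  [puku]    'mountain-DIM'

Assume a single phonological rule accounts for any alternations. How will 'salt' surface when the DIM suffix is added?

In [bitʃe] and [biku] the final segment of 'name' alternates: [tʃ] ~ [k].
If /k/ were underlying and a rule turned it into [tʃ] before the DAT suffix, 'mountain' would also alternate; but it has [k] in both [puke] and [puku].
The underlying segment must be /tʃ/; palato-alveolar /tʃ/ becomes [k] when no front vowel follows, yielding [k] there.
The one attested form of 'salt', [vɔtʃe], shows underlying /vɔtʃ/. Applying the same rule when no front vowel follows gives [vɔku].

[vɔku]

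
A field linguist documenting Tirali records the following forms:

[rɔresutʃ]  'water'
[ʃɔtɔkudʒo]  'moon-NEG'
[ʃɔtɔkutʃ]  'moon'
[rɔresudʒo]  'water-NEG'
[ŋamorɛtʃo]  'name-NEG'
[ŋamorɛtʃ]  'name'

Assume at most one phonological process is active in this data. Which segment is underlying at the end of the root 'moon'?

/dʒ/

'moon' shows [tʃ] ~ [dʒ] at the end of the stem ([ʃɔtɔkutʃ] vs [ʃɔtɔkudʒo]).
Compare 'name', with invariant [tʃ] in [ŋamorɛtʃ] and [ŋamorɛtʃo]: an analysis with underlying /tʃ/ and a rule producing [dʒ] before the NEG suffix would wrongly predict alternation here too.
Therefore /dʒ/ is basic and [tʃ] is derived by word-final obstruent devoicing (voiced obstruents become voiceless word-finally).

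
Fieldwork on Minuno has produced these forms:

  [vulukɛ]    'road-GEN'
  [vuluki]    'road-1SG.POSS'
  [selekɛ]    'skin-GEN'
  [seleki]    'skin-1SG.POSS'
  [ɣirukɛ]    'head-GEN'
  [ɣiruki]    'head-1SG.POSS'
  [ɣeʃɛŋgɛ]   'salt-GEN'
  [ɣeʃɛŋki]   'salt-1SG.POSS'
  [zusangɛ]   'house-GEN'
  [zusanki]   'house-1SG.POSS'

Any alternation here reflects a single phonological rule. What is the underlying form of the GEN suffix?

/-gɛ/

The GEN morpheme has two allomorphs, [-gɛ] and [-kɛ].
By contrast the 1SG.POSS suffix keeps its initial [k] throughout — that segment must be underlying.
The GEN suffix is therefore /-gɛ/ underlyingly, with post-vocalic devoicing: voiced stops become voiceless after a vowel.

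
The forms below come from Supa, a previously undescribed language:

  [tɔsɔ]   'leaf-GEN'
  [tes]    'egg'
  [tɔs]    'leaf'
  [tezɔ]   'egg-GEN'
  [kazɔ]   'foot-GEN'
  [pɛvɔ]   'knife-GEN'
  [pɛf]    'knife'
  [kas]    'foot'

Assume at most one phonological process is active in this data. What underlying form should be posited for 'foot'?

The stem for 'foot' ends in [z] in [kazɔ] but [s] in [kas].
If /s/ were underlying and a rule turned it into [z] before the GEN suffix, 'leaf' would also alternate; but it has [s] in both [tɔsɔ] and [tɔs].
The alternation reflects word-final obstruent devoicing: voiced obstruents become voiceless word-finally. /z/ is underlying.

/kaz/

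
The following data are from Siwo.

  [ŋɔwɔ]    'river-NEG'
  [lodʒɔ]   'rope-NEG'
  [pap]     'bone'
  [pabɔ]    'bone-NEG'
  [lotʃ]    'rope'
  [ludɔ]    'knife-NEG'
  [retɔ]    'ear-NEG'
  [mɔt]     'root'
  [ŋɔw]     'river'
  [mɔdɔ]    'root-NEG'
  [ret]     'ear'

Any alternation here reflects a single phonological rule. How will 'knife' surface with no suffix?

[lut]

The root 'root' surfaces as [mɔdɔ] and [mɔt], with a stem-final [d] ~ [t] alternation.
Compare 'ear', with invariant [t] in [retɔ] and [ret]: an analysis with underlying /t/ and a rule producing [d] before the NEG suffix would wrongly predict alternation here too.
So /d/ is underlying, and a rule of word-final obstruent devoicing — voiced obstruents become voiceless word-finally — gives [t].
From [ludɔ] the stem 'knife' is /lud/; word-finally this yields [lut].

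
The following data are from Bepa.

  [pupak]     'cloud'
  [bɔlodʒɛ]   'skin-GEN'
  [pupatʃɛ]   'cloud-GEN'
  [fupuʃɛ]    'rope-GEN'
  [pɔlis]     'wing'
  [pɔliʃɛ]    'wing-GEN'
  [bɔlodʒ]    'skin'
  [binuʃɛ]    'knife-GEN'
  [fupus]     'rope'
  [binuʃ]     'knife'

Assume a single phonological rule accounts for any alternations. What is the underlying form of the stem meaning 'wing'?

/pɔlis/

The stem for 'wing' ends in [ʃ] in [pɔliʃɛ] but [s] in [pɔlis].
But 'knife' keeps [ʃ] in both environments ([binuʃɛ], [binuʃ]), so there is no rule changing /ʃ/ to [s] in isolation.
The alternation reflects palatalization before a front vowel: /k/ and /s/ become palato-alveolar [tʃ] and [ʃ] before a front vowel. /s/ is underlying.
So 'wing' = /pɔlis/.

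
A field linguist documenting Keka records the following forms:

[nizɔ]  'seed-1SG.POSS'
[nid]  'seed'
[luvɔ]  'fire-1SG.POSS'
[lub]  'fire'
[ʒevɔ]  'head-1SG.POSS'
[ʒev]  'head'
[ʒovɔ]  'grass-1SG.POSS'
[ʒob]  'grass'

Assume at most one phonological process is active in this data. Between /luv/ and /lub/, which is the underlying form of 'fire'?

In [luvɔ] and [lub] the final segment of 'fire' alternates: [v] ~ [b].
The stem 'head' ([ʒevɔ], [ʒev]) shows [v] unchanged in both environments, so [v] cannot be basic with [b] derived in isolation.
The alternation reflects intervocalic spirantization: voiced stops become fricatives between vowels. /b/ is underlying.

/lub/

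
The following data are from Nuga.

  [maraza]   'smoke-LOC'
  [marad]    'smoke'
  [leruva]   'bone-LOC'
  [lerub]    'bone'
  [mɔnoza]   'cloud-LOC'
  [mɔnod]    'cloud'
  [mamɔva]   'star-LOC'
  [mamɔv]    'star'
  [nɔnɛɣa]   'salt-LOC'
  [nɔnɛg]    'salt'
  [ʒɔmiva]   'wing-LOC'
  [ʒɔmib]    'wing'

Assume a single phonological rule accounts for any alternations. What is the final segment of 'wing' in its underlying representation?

/b/

The root 'wing' surfaces as [ʒɔmiva] and [ʒɔmib], with a stem-final [v] ~ [b] alternation.
Compare 'star', with invariant [v] in [mamɔva] and [mamɔv]: an analysis with underlying /v/ and a rule producing [b] in isolation would wrongly predict alternation here too.
The underlying segment must be /b/; voiced stops become fricatives between vowels, yielding [v] there.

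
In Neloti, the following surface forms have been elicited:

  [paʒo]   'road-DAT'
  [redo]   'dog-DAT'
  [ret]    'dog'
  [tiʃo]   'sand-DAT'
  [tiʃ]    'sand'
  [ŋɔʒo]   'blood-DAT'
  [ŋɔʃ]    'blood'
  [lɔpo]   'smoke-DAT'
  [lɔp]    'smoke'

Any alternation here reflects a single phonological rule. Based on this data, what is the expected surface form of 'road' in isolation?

[paʃ]

In [ŋɔʒo] and [ŋɔʃ] the final segment of 'blood' alternates: [ʒ] ~ [ʃ].
Compare 'sand', with invariant [ʃ] in [tiʃo] and [tiʃ]: an analysis with underlying /ʃ/ and a rule producing [ʒ] before the DAT suffix would wrongly predict alternation here too.
So /ʒ/ is underlying, and a rule of word-final obstruent devoicing — voiced obstruents become voiceless word-finally — gives [ʃ].
The one attested form of 'road', [paʒo], shows underlying /paʒ/. Applying the same rule word-finally gives [paʃ].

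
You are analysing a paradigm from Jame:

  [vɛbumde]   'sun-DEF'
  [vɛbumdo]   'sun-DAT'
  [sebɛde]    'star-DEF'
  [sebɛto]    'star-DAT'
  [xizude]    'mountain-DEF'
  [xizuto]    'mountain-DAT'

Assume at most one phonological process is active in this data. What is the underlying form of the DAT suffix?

/-to/

The DAT morpheme has two allomorphs, [-do] and [-to].
The DEF suffix, which begins with [d], is invariant after every stem; so [d] is not altered by any rule here.
So the underlying form is /-to/, and voiceless stops become voiced after a nasal.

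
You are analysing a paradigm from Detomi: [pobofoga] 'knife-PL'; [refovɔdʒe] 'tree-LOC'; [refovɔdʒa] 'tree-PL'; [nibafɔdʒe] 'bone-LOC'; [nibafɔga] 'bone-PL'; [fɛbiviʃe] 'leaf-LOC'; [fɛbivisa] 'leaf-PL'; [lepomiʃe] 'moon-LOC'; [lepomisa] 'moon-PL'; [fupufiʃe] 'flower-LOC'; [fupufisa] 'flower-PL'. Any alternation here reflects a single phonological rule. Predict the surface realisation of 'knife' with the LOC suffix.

The stem for 'bone' ends in [dʒ] in [nibafɔdʒe] but [g] in [nibafɔga].
But 'tree' keeps [dʒ] in both environments ([refovɔdʒe], [refovɔdʒa]), so there is no rule changing /dʒ/ to [g] before the PL suffix.
The underlying segment must be /g/; /g/ and /s/ become palato-alveolar [dʒ] and [ʃ] before a front vowel, yielding [dʒ] there.
From [pobofoga] the stem 'knife' is /pobofog/; before a front vowel this yields [pobofodʒe].

[pobofodʒe]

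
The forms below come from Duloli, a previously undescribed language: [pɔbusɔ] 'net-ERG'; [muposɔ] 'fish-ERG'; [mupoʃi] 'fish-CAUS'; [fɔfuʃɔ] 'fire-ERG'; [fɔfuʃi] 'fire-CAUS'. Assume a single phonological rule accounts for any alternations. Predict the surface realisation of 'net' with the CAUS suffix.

The root 'fish' surfaces as [muposɔ] and [mupoʃi], with a stem-final [s] ~ [ʃ] alternation.
Compare 'fire', with invariant [ʃ] in [fɔfuʃɔ] and [fɔfuʃi]: an analysis with underlying /ʃ/ and a rule producing [s] before the ERG suffix would wrongly predict alternation here too.
So /s/ is underlying, and a rule of palatalization before a front vowel — /s/ becomes palato-alveolar [ʃ] before a front vowel — gives [ʃ].
From [pɔbusɔ] the stem 'net' is /pɔbus/; before a front vowel this yields [pɔbuʃi].

[pɔbuʃi]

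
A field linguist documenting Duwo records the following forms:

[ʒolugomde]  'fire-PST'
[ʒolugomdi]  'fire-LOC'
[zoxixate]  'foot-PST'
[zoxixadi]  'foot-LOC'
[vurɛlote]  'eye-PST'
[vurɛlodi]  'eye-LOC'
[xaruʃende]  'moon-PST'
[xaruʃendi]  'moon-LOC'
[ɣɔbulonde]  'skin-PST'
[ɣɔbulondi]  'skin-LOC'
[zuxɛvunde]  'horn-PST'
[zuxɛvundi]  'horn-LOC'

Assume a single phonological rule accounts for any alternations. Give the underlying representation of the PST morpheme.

/-te/

The PST morpheme has two allomorphs, [-de] and [-te].
By contrast the LOC suffix keeps its initial [d] throughout — that segment must be underlying.
So the underlying form is /-te/, and voiceless stops become voiced after a nasal.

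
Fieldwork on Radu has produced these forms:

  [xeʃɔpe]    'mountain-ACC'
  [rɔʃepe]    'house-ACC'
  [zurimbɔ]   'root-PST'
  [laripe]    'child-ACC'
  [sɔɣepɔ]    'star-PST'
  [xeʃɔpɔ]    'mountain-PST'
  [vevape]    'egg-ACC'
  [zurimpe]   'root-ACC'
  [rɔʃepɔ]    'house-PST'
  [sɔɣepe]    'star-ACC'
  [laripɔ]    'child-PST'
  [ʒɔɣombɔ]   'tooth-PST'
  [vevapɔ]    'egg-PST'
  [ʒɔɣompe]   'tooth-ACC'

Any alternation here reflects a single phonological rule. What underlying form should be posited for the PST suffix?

The PST morpheme has two allomorphs, [-bɔ] and [-pɔ].
The ACC suffix, which begins with [p], is invariant after every stem; so [p] is not altered by any rule here.
The PST suffix is therefore /-bɔ/ underlyingly, with post-vocalic devoicing: voiced stops become voiceless after a vowel.

/-bɔ/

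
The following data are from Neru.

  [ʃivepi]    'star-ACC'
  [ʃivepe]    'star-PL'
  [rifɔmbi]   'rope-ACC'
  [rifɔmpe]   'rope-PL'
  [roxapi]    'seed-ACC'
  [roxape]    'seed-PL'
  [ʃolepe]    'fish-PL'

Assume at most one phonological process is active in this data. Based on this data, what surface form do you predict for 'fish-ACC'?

The ACC suffix surfaces as [-bi] and [-pi], depending on the final segment of the stem.
By contrast the PL suffix keeps its initial [p] throughout — that segment must be underlying.
The ACC suffix is therefore /-bi/ underlyingly, with post-vocalic devoicing: voiced stops become voiceless after a vowel.
After 'fish', which ends in a vowel, the suffix surfaces as [-pi], giving [ʃolepi].

[ʃolepi]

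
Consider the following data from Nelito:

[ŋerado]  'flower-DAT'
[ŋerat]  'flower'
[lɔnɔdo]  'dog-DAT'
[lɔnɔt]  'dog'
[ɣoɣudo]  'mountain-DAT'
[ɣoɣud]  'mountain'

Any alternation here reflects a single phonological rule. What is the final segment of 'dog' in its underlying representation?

The stem for 'dog' ends in [d] in [lɔnɔdo] but [t] in [lɔnɔt].
But 'mountain' keeps [d] in both environments ([ɣoɣudo], [ɣoɣud]), so there is no rule changing /d/ to [t] in isolation.
The underlying segment must be /t/; voiceless stops become voiced between vowels, yielding [d] there.

/t/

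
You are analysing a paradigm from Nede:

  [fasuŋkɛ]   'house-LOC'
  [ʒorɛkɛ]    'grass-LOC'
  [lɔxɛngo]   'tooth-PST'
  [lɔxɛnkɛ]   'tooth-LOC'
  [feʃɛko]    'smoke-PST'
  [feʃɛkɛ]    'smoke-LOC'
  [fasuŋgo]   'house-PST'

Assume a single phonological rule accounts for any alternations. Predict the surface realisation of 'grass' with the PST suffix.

The PST suffix surfaces as [-go] and [-ko], depending on the final segment of the stem.
The LOC suffix, which begins with [k], is invariant after every stem; so [k] is not altered by any rule here.
The PST suffix is therefore /-go/ underlyingly, with post-vocalic devoicing: voiced stops become voiceless after a vowel.
After 'grass', which ends in a vowel, the suffix surfaces as [-ko], giving [ʒorɛko].

[ʒorɛko]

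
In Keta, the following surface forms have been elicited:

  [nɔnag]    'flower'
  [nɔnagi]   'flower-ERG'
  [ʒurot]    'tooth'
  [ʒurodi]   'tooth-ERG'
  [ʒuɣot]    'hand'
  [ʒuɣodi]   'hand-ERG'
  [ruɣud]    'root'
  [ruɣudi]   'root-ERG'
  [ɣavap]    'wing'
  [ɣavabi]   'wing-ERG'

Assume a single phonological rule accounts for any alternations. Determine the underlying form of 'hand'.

/ʒuɣot/

The stem for 'hand' ends in [t] in [ʒuɣot] but [d] in [ʒuɣodi].
The stem 'root' ([ruɣud], [ruɣudi]) shows [d] unchanged in both environments, so [d] cannot be basic with [t] derived in isolation.
The underlying segment must be /t/; voiceless stops become voiced between vowels, yielding [d] there.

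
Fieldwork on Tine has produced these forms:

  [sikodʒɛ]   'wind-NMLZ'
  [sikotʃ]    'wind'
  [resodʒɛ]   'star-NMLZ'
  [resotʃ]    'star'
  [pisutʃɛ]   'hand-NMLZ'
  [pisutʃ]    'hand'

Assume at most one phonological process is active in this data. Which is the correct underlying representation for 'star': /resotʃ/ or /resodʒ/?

/resodʒ/

In [resodʒɛ] and [resotʃ] the final segment of 'star' alternates: [dʒ] ~ [tʃ].
If /tʃ/ were underlying and a rule turned it into [dʒ] before the NMLZ suffix, 'hand' would also alternate; but it has [tʃ] in both [pisutʃɛ] and [pisutʃ].
The underlying segment must be /dʒ/; voiced obstruents become voiceless word-finally, yielding [tʃ] there.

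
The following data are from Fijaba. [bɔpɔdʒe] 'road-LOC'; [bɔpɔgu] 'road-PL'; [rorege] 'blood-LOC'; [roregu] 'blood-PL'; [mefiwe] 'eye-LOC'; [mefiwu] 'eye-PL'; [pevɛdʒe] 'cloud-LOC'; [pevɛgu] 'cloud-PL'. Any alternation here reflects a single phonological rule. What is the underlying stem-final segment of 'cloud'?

The root 'cloud' surfaces as [pevɛdʒe] and [pevɛgu], with a stem-final [dʒ] ~ [g] alternation.
The stem 'blood' ([rorege], [roregu]) shows [g] unchanged in both environments, so [g] cannot be basic with [dʒ] derived before the LOC suffix.
The alternation reflects depalatalization: palato-alveolar /dʒ/ becomes [g] when no front vowel follows. /dʒ/ is underlying.

/dʒ/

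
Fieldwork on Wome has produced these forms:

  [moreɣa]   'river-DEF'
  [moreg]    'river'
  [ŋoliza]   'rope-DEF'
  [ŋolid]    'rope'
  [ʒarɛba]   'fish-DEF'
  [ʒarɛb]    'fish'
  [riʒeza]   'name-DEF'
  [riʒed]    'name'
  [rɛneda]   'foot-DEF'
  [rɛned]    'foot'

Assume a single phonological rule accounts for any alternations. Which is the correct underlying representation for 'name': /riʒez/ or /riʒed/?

/riʒez/

The root 'name' surfaces as [riʒeza] and [riʒed], with a stem-final [z] ~ [d] alternation.
Compare 'foot', with invariant [d] in [rɛneda] and [rɛned]: an analysis with underlying /d/ and a rule producing [z] before the DEF suffix would wrongly predict alternation here too.
So /z/ is underlying, and a rule of word-final hardening — voiced fricatives become stops word-finally — gives [d].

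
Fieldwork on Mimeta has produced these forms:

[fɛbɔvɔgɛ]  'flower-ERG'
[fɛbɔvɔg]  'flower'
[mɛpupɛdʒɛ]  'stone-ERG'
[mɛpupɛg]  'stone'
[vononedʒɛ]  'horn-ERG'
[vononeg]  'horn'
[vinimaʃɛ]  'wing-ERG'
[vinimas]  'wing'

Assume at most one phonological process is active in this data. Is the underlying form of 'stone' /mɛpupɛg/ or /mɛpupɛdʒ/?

In [mɛpupɛdʒɛ] and [mɛpupɛg] the final segment of 'stone' alternates: [dʒ] ~ [g].
But 'flower' keeps [g] in both environments ([fɛbɔvɔgɛ], [fɛbɔvɔg]), so there is no rule changing /g/ to [dʒ] before the ERG suffix.
The alternation reflects depalatalization: palato-alveolar /dʒ/ and /ʃ/ become [g] and [s] when no front vowel follows. /dʒ/ is underlying.

/mɛpupɛdʒ/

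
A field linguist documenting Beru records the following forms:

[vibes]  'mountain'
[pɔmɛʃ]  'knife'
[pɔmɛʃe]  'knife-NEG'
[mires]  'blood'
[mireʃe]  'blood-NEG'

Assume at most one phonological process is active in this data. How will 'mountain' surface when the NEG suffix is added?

[vibeʃe]

The root 'blood' surfaces as [mires] and [mireʃe], with a stem-final [s] ~ [ʃ] alternation.
The stem 'knife' ([pɔmɛʃ], [pɔmɛʃe]) shows [ʃ] unchanged in both environments, so [ʃ] cannot be basic with [s] derived in isolation.
Therefore /s/ is basic and [ʃ] is derived by palatalization before a front vowel (/s/ becomes palato-alveolar [ʃ] before a front vowel).
From [vibes] the stem 'mountain' is /vibes/; before a front vowel this yields [vibeʃe].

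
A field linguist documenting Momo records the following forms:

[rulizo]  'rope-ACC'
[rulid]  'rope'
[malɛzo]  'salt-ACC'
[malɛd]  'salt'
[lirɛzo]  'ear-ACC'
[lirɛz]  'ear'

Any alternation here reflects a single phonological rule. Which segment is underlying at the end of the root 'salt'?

In [malɛzo] and [malɛd] the final segment of 'salt' alternates: [z] ~ [d].
If /z/ were underlying and a rule turned it into [d] in isolation, 'ear' would also alternate; but it has [z] in both [lirɛzo] and [lirɛz].
The underlying segment must be /d/; voiced stops become fricatives between vowels, yielding [z] there.

/d/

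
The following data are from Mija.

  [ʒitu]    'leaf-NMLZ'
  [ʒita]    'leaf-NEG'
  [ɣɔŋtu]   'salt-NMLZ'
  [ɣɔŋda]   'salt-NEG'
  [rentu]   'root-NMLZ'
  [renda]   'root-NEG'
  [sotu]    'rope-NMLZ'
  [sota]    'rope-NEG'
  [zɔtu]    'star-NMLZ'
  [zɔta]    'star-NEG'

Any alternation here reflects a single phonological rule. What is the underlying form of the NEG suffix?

The NEG suffix surfaces as [-da] and [-ta], depending on the final segment of the stem.
The NMLZ suffix, which begins with [t], is invariant after every stem; so [t] is not altered by any rule here.
So the underlying form is /-da/, and voiced stops become voiceless after a vowel.

/-da/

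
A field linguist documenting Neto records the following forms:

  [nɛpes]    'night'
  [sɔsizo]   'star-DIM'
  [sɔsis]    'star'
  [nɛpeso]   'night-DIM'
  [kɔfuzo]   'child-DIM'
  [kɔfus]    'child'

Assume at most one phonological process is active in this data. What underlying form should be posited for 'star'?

/sɔsiz/

The root 'star' surfaces as [sɔsizo] and [sɔsis], with a stem-final [z] ~ [s] alternation.
The stem 'night' ([nɛpeso], [nɛpes]) shows [s] unchanged in both environments, so [s] cannot be basic with [z] derived before the DIM suffix.
The underlying segment must be /z/; voiced obstruents become voiceless word-finally, yielding [s] there.
So 'star' = /sɔsiz/.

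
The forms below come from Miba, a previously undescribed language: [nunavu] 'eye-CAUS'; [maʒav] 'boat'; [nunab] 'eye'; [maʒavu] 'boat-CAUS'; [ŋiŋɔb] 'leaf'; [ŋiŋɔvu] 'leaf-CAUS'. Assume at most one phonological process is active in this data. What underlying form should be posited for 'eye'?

/nunab/

In [nunavu] and [nunab] the final segment of 'eye' alternates: [v] ~ [b].
If /v/ were underlying and a rule turned it into [b] in isolation, 'boat' would also alternate; but it has [v] in both [maʒavu] and [maʒav].
So /b/ is underlying, and a rule of intervocalic spirantization — voiced stops become fricatives between vowels — gives [v].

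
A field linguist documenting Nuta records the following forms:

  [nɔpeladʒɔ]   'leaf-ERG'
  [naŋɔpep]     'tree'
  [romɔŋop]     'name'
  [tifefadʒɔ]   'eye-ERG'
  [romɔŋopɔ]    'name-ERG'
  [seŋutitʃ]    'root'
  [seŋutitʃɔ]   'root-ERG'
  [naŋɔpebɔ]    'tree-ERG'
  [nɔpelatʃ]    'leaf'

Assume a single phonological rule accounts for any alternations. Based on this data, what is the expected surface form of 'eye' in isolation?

[tifefatʃ]

The root 'leaf' surfaces as [nɔpeladʒɔ] and [nɔpelatʃ], with a stem-final [dʒ] ~ [tʃ] alternation.
The stem 'root' ([seŋutitʃɔ], [seŋutitʃ]) shows [tʃ] unchanged in both environments, so [tʃ] cannot be basic with [dʒ] derived before the ERG suffix.
So /dʒ/ is underlying, and a rule of word-final obstruent devoicing — voiced obstruents become voiceless word-finally — gives [tʃ].
From [tifefadʒɔ] the stem 'eye' is /tifefadʒ/; word-finally this yields [tifefatʃ].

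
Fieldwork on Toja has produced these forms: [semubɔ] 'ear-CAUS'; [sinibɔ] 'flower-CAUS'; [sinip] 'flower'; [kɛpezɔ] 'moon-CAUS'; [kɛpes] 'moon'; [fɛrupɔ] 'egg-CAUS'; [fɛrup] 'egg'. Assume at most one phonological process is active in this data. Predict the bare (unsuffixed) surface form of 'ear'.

'flower' shows [b] ~ [p] at the end of the stem ([sinibɔ] vs [sinip]).
The stem 'egg' ([fɛrupɔ], [fɛrup]) shows [p] unchanged in both environments, so [p] cannot be basic with [b] derived before the CAUS suffix.
Therefore /b/ is basic and [p] is derived by word-final obstruent devoicing (voiced obstruents become voiceless word-finally).
The one attested form of 'ear', [semubɔ], shows underlying /semub/. Applying the same rule word-finally gives [semup].

[semup]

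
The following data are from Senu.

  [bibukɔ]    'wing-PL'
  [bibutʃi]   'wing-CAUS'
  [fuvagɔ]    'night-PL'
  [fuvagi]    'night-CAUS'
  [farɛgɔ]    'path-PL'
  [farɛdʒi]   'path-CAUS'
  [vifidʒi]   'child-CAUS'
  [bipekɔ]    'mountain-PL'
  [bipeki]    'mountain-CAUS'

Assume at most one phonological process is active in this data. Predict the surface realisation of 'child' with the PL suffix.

The root 'path' surfaces as [farɛgɔ] and [farɛdʒi], with a stem-final [g] ~ [dʒ] alternation.
If /g/ were underlying and a rule turned it into [dʒ] before the CAUS suffix, 'night' would also alternate; but it has [g] in both [fuvagɔ] and [fuvagi].
Therefore /dʒ/ is basic and [g] is derived by depalatalization (palato-alveolar /tʃ/ and /dʒ/ become [k] and [g] when no front vowel follows).
The one attested form of 'child', [vifidʒi], shows underlying /vifidʒ/. Applying the same rule when no front vowel follows gives [vifigɔ].

[vifigɔ]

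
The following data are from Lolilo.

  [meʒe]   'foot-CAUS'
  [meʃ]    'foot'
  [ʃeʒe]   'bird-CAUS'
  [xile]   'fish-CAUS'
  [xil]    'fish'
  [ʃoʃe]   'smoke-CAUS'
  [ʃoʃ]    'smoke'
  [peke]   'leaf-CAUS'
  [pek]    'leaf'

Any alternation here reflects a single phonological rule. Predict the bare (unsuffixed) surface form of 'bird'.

'foot' shows [ʒ] ~ [ʃ] at the end of the stem ([meʒe] vs [meʃ]).
If /ʃ/ were underlying and a rule turned it into [ʒ] before the CAUS suffix, 'smoke' would also alternate; but it has [ʃ] in both [ʃoʃe] and [ʃoʃ].
So /ʒ/ is underlying, and a rule of word-final obstruent devoicing — voiced obstruents become voiceless word-finally — gives [ʃ].
From [ʃeʒe] the stem 'bird' is /ʃeʒ/; word-finally this yields [ʃeʃ].

[ʃeʃ]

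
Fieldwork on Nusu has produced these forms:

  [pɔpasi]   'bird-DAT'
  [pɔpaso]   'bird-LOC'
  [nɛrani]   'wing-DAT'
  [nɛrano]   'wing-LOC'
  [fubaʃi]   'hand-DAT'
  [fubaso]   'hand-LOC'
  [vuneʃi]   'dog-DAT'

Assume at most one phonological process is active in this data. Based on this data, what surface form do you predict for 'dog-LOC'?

[vuneso]

'hand' shows [ʃ] ~ [s] at the end of the stem ([fubaʃi] vs [fubaso]).
But 'bird' keeps [s] in both environments ([pɔpasi], [pɔpaso]), so there is no rule changing /s/ to [ʃ] before the DAT suffix.
The underlying segment must be /ʃ/; palato-alveolar /ʃ/ becomes [s] when no front vowel follows, yielding [s] there.
The one attested form of 'dog', [vuneʃi], shows underlying /vuneʃ/. Applying the same rule when no front vowel follows gives [vuneso].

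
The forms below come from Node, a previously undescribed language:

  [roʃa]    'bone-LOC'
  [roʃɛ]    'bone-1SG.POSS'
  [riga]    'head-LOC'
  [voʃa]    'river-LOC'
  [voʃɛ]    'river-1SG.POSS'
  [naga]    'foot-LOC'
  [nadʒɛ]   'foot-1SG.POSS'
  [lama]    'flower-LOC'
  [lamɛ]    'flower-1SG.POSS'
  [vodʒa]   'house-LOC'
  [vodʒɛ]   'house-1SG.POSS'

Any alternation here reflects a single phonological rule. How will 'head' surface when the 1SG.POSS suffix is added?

The root 'foot' surfaces as [naga] and [nadʒɛ], with a stem-final [g] ~ [dʒ] alternation.
If /dʒ/ were underlying and a rule turned it into [g] before the LOC suffix, 'house' would also alternate; but it has [dʒ] in both [vodʒa] and [vodʒɛ].
So /g/ is underlying, and a rule of palatalization before a front vowel — /g/ becomes palato-alveolar [dʒ] before a front vowel — gives [dʒ].
From [riga] the stem 'head' is /rig/; before a front vowel this yields [ridʒɛ].

[ridʒɛ]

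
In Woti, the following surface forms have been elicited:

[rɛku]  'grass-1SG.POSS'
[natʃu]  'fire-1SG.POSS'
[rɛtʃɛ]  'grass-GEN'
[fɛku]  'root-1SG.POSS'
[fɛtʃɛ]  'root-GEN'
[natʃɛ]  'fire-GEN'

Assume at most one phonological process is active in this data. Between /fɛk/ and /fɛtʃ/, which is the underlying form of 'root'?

The stem for 'root' ends in [k] in [fɛku] but [tʃ] in [fɛtʃɛ].
If /tʃ/ were underlying and a rule turned it into [k] before the 1SG.POSS suffix, 'fire' would also alternate; but it has [tʃ] in both [natʃu] and [natʃɛ].
The alternation reflects palatalization before a front vowel: /k/ becomes palato-alveolar [tʃ] before a front vowel. /k/ is underlying.

/fɛk/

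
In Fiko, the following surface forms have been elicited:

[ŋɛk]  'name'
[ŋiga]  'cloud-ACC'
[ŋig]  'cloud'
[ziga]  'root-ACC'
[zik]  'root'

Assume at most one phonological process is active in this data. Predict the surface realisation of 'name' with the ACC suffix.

In [ziga] and [zik] the final segment of 'root' alternates: [g] ~ [k].
The stem 'cloud' ([ŋiga], [ŋig]) shows [g] unchanged in both environments, so [g] cannot be basic with [k] derived in isolation.
So /k/ is underlying, and a rule of intervocalic voicing — voiceless stops become voiced between vowels — gives [g].
The one attested form of 'name', [ŋɛk], shows underlying /ŋɛk/. Applying the same rule between vowels gives [ŋɛga].

[ŋɛga]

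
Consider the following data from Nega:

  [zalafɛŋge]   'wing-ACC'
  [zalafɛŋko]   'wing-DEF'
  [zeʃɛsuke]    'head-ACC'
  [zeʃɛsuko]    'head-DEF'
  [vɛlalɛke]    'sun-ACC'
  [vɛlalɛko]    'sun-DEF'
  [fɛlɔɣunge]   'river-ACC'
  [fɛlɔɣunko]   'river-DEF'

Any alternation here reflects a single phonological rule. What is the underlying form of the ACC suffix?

The ACC morpheme has two allomorphs, [-ge] and [-ke].
By contrast the DEF suffix keeps its initial [k] throughout — that segment must be underlying.
The ACC suffix is therefore /-ge/ underlyingly, with post-vocalic devoicing: voiced stops become voiceless after a vowel.

/-ge/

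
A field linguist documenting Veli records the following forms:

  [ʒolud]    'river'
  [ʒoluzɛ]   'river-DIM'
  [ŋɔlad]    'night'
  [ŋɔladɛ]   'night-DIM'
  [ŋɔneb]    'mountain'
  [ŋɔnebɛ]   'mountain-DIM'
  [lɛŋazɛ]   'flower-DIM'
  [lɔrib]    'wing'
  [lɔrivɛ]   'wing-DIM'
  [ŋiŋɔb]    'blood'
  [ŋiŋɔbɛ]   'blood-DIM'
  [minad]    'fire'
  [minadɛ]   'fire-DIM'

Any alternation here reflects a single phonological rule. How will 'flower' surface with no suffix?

'river' shows [d] ~ [z] at the end of the stem ([ʒolud] vs [ʒoluzɛ]).
Compare 'fire', with invariant [d] in [minad] and [minadɛ]: an analysis with underlying /d/ and a rule producing [z] before the DIM suffix would wrongly predict alternation here too.
The alternation reflects word-final hardening: voiced fricatives become stops word-finally. /z/ is underlying.
The one attested form of 'flower', [lɛŋazɛ], shows underlying /lɛŋaz/. Applying the same rule word-finally gives [lɛŋad].

[lɛŋad]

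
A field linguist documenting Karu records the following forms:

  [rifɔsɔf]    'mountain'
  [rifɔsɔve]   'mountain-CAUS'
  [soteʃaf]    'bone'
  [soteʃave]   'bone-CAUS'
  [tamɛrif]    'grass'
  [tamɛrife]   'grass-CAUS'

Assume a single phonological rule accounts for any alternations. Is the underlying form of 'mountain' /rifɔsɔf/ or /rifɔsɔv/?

'mountain' shows [f] ~ [v] at the end of the stem ([rifɔsɔf] vs [rifɔsɔve]).
But 'grass' keeps [f] in both environments ([tamɛrif], [tamɛrife]), so there is no rule changing /f/ to [v] before the CAUS suffix.
The alternation reflects word-final obstruent devoicing: voiced obstruents become voiceless word-finally. /v/ is underlying.

/rifɔsɔv/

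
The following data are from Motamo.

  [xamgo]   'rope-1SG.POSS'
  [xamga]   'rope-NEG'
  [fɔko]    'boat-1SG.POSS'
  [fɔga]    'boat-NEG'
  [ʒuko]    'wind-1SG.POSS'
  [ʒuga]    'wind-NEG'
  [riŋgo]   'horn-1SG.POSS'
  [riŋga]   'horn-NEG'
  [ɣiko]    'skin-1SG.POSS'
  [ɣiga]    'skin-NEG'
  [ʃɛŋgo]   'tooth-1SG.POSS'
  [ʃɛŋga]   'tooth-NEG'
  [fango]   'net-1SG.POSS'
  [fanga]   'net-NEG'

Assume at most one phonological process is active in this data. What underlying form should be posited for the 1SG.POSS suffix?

/-ko/

The 1SG.POSS suffix surfaces as [-go] and [-ko], depending on the final segment of the stem.
By contrast the NEG suffix keeps its initial [g] throughout — that segment must be underlying.
The 1SG.POSS suffix is therefore /-ko/ underlyingly, with post-nasal voicing: voiceless stops become voiced after a nasal.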